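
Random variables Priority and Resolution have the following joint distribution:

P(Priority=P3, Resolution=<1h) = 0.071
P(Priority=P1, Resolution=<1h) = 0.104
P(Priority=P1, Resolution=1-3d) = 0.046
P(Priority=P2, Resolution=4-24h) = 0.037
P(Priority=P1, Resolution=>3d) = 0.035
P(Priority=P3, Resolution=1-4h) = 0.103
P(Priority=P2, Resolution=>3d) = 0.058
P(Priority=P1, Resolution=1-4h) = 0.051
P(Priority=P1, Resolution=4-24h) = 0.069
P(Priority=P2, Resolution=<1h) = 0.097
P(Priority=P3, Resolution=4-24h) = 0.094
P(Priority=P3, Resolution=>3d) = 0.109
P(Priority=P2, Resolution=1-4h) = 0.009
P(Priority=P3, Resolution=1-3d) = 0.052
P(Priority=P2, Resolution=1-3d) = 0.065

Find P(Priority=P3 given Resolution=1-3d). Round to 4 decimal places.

P(Resolution=1-3d) = 0.046 + 0.065 + 0.052 = 0.163.
P(Priority=P3 | Resolution=1-3d) = 0.052/0.163 = 0.3190.

0.3190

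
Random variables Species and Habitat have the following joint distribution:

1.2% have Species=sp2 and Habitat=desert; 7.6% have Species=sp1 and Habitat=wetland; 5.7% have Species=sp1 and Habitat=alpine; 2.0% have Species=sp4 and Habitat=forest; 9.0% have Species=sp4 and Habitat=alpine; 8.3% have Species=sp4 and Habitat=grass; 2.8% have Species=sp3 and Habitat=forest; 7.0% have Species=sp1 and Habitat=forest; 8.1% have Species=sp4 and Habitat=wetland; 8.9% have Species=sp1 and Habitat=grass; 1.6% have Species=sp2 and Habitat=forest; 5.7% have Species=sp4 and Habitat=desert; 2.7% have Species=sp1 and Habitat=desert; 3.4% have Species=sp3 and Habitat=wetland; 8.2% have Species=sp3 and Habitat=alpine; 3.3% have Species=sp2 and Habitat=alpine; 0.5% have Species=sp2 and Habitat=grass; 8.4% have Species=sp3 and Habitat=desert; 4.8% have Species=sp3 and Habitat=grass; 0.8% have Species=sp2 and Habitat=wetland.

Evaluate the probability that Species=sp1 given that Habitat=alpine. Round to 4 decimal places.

P(Habitat=alpine) = 0.057 + 0.033 + 0.082 + 0.090 = 0.262.
P(Species=sp1 | Habitat=alpine) = 0.057/0.262 = 0.2176.

0.2176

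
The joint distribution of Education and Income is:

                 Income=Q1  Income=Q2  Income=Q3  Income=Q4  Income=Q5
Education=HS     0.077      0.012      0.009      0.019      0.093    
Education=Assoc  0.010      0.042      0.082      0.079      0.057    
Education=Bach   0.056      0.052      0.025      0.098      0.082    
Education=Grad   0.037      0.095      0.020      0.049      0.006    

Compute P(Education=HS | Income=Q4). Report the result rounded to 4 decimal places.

P(Income=Q4) = 0.019 + 0.079 + 0.098 + 0.049 = 0.245.
P(Education=HS | Income=Q4) = 0.019/0.245 = 0.0776.

0.0776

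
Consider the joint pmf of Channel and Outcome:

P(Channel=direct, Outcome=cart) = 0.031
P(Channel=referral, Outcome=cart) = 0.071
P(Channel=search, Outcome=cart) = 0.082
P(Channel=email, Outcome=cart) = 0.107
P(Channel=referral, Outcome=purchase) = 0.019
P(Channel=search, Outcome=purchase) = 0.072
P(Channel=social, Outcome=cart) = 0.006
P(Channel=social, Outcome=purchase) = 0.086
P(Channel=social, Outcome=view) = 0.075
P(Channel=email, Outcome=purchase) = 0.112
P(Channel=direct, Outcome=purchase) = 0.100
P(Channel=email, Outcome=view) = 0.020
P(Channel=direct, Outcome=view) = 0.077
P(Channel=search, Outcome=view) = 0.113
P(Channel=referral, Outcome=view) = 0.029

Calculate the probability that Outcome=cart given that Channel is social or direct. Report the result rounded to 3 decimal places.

0.099

P(Channel=social) = 0.075 + 0.006 + 0.086 = 0.167.
P(Channel=direct) = 0.077 + 0.031 + 0.100 = 0.208.
P(Channel ∈ {social, direct}) = 0.167 + 0.208 = 0.375; P(Outcome=cart, Channel ∈ {social, direct}) = 0.006 + 0.031 = 0.037.
P(Outcome=cart | Channel ∈ {social, direct}) = 0.037/0.375 = 0.099.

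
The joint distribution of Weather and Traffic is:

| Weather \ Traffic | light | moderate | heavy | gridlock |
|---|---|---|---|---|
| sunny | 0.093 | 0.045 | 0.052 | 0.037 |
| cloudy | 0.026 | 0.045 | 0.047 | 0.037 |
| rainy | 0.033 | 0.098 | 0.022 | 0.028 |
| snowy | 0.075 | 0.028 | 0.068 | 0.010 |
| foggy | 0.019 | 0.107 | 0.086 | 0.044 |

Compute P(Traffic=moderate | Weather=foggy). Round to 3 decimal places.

P(Weather=foggy) = 0.019 + 0.107 + 0.086 + 0.044 = 0.256.
P(Traffic=moderate | Weather=foggy) = 0.107/0.256 = 0.418.

0.418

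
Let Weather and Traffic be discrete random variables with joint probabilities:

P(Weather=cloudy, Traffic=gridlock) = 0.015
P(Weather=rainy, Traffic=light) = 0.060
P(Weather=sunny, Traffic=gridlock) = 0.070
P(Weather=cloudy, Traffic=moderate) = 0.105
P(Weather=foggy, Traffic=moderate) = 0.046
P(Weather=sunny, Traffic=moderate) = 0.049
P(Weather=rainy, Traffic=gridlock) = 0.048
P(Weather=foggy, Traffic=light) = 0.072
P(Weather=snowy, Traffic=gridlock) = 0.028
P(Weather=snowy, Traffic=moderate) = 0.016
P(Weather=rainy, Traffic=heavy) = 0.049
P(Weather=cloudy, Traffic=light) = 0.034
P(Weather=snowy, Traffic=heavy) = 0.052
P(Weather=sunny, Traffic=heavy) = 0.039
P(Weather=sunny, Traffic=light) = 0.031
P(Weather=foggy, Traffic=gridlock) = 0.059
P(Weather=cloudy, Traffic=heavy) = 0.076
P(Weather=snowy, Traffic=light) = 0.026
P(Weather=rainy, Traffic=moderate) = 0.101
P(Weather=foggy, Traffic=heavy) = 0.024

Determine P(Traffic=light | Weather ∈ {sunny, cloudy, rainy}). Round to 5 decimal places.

0.18464

P(Weather=sunny) = 0.031 + 0.049 + 0.039 + 0.070 = 0.189.
P(Weather=cloudy) = 0.034 + 0.105 + 0.076 + 0.015 = 0.230.
P(Weather=rainy) = 0.060 + 0.101 + 0.049 + 0.048 = 0.258.
P(Weather ∈ {sunny, cloudy, rainy}) = 0.189 + 0.230 + 0.258 = 0.677; P(Traffic=light, Weather ∈ {sunny, cloudy, rainy}) = 0.031 + 0.034 + 0.060 = 0.125.
P(Traffic=light | Weather ∈ {sunny, cloudy, rainy}) = 0.125/0.677 = 0.18464.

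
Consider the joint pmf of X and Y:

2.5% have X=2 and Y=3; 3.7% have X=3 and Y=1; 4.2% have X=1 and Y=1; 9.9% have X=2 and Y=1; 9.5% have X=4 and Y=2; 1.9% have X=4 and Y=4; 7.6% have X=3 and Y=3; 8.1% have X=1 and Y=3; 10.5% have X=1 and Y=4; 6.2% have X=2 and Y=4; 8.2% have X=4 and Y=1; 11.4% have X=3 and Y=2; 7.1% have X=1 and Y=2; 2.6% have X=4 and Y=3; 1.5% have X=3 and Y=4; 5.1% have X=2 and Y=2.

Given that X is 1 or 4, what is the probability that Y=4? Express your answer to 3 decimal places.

P(X=1) = 0.042 + 0.071 + 0.081 + 0.105 = 0.299.
P(X=4) = 0.082 + 0.095 + 0.026 + 0.019 = 0.222.
P(X ∈ {1, 4}) = 0.299 + 0.222 = 0.521; P(Y=4, X ∈ {1, 4}) = 0.105 + 0.019 = 0.124.
P(Y=4 | X ∈ {1, 4}) = 0.124/0.521 = 0.238.

0.238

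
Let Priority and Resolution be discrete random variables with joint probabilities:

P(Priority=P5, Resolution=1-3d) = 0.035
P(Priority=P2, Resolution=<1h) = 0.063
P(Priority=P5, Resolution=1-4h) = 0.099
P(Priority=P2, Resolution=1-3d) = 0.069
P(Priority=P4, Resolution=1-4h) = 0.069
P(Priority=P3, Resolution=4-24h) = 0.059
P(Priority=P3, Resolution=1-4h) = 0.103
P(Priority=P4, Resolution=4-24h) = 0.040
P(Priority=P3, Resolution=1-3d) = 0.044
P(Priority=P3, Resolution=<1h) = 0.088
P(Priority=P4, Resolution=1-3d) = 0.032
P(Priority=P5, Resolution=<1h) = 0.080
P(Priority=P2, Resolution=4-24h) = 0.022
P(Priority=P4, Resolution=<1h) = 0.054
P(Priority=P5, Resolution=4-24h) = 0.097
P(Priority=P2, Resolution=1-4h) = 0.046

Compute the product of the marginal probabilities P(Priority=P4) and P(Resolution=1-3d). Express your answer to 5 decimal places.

0.03510

P(Priority=P4) = 0.054 + 0.069 + 0.040 + 0.032 = 0.195.
P(Resolution=1-3d) = 0.069 + 0.044 + 0.032 + 0.035 = 0.180.
Product: 0.195 × 0.180 = 0.03510.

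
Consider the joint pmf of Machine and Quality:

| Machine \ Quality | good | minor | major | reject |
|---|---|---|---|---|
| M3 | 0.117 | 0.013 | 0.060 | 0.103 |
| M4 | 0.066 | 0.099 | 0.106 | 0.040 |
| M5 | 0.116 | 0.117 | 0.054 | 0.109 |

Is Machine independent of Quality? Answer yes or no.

no

P(Machine=M3) = 0.293 and P(Quality=minor) = 0.229, so their product is 0.06710, but P(Machine=M3, Quality=minor) = 0.013. Since these differ, Machine and Quality are not independent.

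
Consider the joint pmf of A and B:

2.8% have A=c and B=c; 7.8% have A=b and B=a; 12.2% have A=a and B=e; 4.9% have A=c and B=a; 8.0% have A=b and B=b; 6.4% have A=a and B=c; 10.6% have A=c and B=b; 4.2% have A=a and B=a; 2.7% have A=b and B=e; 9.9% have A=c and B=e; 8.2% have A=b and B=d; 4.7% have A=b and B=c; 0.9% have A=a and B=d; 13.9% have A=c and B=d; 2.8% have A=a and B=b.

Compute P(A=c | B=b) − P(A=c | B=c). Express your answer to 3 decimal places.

P(B=b) = 0.028 + 0.080 + 0.106 = 0.214; P(A=c | B=b) = 0.106/0.214 = 0.4953.
P(B=c) = 0.064 + 0.047 + 0.028 = 0.139; P(A=c | B=c) = 0.028/0.139 = 0.2014.
Difference = 0.294.

0.294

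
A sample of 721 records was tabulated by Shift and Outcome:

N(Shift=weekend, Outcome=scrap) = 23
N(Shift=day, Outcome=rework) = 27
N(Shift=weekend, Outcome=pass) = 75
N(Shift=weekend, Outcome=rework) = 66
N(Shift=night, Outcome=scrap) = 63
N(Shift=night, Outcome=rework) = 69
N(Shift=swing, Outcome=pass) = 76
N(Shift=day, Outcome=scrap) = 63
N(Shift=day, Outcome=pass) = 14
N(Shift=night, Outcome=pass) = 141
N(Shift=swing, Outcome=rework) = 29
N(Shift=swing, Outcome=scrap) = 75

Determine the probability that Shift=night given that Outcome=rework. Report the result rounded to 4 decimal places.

Total with Outcome=rework: 27 + 29 + 69 + 66 = 191.
P(Shift=night | Outcome=rework) = 69/191 = 0.3613.

0.3613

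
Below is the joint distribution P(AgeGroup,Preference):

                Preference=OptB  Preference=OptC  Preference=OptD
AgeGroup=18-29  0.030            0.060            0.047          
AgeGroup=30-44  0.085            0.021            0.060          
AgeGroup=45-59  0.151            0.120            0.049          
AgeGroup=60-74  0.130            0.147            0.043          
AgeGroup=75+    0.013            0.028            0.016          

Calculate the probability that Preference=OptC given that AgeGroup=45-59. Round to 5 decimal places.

P(AgeGroup=45-59) = 0.151 + 0.120 + 0.049 = 0.320.
P(Preference=OptC | AgeGroup=45-59) = 0.120/0.320 = 0.37500.

0.37500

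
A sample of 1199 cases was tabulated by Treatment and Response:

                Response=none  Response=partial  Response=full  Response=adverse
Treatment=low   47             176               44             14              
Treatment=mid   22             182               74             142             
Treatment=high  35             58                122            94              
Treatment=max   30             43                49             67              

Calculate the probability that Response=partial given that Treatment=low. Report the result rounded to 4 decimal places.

0.6263

Total with Treatment=low: 47 + 176 + 44 + 14 = 281.
P(Response=partial | Treatment=low) = 176/281 = 0.6263.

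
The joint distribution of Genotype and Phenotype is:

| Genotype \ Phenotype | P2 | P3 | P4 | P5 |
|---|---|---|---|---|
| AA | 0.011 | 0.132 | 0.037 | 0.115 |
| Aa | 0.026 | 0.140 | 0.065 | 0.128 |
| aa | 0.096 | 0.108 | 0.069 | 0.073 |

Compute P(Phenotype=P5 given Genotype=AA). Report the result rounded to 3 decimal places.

P(Genotype=AA) = 0.011 + 0.132 + 0.037 + 0.115 = 0.295.
P(Phenotype=P5 | Genotype=AA) = 0.115/0.295 = 0.390.

0.390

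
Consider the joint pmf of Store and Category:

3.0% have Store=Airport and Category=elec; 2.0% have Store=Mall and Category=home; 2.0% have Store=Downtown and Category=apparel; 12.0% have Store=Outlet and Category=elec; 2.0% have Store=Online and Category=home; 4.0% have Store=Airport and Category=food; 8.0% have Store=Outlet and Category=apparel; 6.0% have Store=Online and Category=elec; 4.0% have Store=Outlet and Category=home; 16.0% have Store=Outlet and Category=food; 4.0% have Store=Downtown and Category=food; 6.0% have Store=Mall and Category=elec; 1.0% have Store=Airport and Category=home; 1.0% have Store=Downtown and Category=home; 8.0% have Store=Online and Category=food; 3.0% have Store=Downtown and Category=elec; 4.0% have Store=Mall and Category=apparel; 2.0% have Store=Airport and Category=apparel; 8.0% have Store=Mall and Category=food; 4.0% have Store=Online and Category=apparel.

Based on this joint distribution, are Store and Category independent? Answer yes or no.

yes

Every cell satisfies P(Store,Category) = P(Store)·P(Category). For instance P(Store=Airport) = 0.100, P(Category=home) = 0.100, and 0.100×0.100 = 0.010 matches the joint entry. So Store and Category are independent.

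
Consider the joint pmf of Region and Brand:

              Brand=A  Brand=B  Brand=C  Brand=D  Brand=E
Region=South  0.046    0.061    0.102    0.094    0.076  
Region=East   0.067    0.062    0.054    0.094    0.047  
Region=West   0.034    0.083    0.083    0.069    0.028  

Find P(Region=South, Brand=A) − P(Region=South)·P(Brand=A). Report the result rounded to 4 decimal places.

P(Region=South) = 0.046 + 0.061 + 0.102 + 0.094 + 0.076 = 0.379.
P(Brand=A) = 0.046 + 0.067 + 0.034 = 0.147.
P(Region=South, Brand=A) − P(Region=South)P(Brand=A) = 0.046 − 0.379×0.147 = -0.0097.

-0.0097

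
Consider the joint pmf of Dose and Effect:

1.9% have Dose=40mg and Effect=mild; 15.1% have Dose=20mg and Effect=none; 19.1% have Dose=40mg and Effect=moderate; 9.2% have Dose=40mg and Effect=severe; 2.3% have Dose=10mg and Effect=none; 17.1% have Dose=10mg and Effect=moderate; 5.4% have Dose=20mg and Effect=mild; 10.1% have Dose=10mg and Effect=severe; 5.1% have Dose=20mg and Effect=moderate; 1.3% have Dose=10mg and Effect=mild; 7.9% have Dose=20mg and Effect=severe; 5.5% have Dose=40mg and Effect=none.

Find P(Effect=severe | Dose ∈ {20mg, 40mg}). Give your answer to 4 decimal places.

0.2471

P(Dose=20mg) = 0.151 + 0.054 + 0.051 + 0.079 = 0.335.
P(Dose=40mg) = 0.055 + 0.019 + 0.191 + 0.092 = 0.357.
P(Dose ∈ {20mg, 40mg}) = 0.335 + 0.357 = 0.692; P(Effect=severe, Dose ∈ {20mg, 40mg}) = 0.079 + 0.092 = 0.171.
P(Effect=severe | Dose ∈ {20mg, 40mg}) = 0.171/0.692 = 0.2471.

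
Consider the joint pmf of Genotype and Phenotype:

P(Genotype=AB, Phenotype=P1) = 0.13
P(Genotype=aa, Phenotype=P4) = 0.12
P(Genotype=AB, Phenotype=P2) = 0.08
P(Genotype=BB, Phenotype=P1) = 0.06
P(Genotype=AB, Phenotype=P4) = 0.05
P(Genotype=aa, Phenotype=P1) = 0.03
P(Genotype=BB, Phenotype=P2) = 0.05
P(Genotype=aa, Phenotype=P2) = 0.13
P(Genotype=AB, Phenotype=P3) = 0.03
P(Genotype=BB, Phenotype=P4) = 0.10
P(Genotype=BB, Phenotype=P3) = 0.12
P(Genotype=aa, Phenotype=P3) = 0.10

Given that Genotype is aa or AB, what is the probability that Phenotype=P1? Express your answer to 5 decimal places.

P(Genotype=aa) = 0.03 + 0.13 + 0.10 + 0.12 = 0.38.
P(Genotype=AB) = 0.13 + 0.08 + 0.03 + 0.05 = 0.29.
P(Genotype ∈ {aa, AB}) = 0.38 + 0.29 = 0.67; P(Phenotype=P1, Genotype ∈ {aa, AB}) = 0.03 + 0.13 = 0.16.
P(Phenotype=P1 | Genotype ∈ {aa, AB}) = 0.16/0.67 = 0.23881.

0.23881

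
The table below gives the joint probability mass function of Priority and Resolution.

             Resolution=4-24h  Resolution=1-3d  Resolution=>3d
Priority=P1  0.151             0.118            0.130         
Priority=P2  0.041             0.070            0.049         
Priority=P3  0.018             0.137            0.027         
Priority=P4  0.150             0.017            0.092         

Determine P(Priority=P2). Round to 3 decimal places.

0.160

P(Priority=P2) = 0.041 + 0.070 + 0.049 = 0.160.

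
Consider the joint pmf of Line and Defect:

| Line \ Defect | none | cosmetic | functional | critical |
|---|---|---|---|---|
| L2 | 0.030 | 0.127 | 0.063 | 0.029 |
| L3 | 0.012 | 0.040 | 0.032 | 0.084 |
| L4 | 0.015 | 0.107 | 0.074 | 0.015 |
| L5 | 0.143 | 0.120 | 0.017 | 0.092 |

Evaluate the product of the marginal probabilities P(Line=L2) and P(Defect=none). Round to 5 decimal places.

P(Line=L2) = 0.030 + 0.127 + 0.063 + 0.029 = 0.249.
P(Defect=none) = 0.030 + 0.012 + 0.015 + 0.143 = 0.200.
Product: 0.249 × 0.200 = 0.04980.

0.04980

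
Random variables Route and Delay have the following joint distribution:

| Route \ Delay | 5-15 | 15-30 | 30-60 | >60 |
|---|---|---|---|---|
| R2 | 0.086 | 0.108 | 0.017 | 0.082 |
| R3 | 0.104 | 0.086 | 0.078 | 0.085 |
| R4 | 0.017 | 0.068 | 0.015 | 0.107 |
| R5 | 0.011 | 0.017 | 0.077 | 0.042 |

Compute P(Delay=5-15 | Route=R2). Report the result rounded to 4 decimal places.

0.2935

P(Route=R2) = 0.086 + 0.108 + 0.017 + 0.082 = 0.293.
P(Delay=5-15 | Route=R2) = 0.086/0.293 = 0.2935.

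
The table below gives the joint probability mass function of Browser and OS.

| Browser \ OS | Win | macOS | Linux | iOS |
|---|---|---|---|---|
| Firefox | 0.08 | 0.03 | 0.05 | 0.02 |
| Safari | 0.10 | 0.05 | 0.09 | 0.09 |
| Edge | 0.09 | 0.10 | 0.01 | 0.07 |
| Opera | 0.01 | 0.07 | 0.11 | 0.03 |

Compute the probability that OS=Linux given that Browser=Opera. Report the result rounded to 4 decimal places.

P(Browser=Opera) = 0.01 + 0.07 + 0.11 + 0.03 = 0.22.
P(OS=Linux | Browser=Opera) = 0.11/0.22 = 0.5000.

0.5000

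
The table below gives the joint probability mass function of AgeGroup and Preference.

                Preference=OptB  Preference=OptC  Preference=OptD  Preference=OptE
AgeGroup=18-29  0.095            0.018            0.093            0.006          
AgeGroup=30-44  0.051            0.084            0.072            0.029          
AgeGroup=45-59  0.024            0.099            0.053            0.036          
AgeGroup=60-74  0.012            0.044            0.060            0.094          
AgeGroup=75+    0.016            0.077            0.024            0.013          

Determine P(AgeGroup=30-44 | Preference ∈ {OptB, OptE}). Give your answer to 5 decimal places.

0.21277

P(Preference=OptB) = 0.095 + 0.051 + 0.024 + 0.012 + 0.016 = 0.198.
P(Preference=OptE) = 0.006 + 0.029 + 0.036 + 0.094 + 0.013 = 0.178.
P(Preference ∈ {OptB, OptE}) = 0.198 + 0.178 = 0.376; P(AgeGroup=30-44, Preference ∈ {OptB, OptE}) = 0.051 + 0.029 = 0.080.
P(AgeGroup=30-44 | Preference ∈ {OptB, OptE}) = 0.080/0.376 = 0.21277.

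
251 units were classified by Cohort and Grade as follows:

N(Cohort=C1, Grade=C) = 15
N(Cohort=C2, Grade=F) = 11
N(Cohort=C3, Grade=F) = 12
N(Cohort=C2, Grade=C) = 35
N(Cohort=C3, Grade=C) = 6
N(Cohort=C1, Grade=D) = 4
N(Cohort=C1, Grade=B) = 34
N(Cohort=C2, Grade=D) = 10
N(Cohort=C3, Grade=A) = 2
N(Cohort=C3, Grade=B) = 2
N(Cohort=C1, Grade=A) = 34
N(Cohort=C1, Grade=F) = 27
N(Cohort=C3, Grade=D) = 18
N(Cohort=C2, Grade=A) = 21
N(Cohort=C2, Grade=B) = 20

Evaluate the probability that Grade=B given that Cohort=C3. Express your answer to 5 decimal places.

Total with Cohort=C3: 2 + 2 + 6 + 18 + 12 = 40.
P(Grade=B | Cohort=C3) = 2/40 = 0.05000.

0.05000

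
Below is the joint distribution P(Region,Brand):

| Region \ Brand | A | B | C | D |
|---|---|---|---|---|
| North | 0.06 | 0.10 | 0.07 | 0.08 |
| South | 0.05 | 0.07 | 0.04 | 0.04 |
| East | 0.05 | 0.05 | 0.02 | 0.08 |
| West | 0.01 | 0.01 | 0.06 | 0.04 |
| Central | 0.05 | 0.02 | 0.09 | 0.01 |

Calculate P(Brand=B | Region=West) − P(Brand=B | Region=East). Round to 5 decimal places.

P(Region=West) = 0.01 + 0.01 + 0.06 + 0.04 = 0.12; P(Brand=B | Region=West) = 0.01/0.12 = 0.083333.
P(Region=East) = 0.05 + 0.05 + 0.02 + 0.08 = 0.20; P(Brand=B | Region=East) = 0.05/0.20 = 0.250000.
Difference = -0.16667.

-0.16667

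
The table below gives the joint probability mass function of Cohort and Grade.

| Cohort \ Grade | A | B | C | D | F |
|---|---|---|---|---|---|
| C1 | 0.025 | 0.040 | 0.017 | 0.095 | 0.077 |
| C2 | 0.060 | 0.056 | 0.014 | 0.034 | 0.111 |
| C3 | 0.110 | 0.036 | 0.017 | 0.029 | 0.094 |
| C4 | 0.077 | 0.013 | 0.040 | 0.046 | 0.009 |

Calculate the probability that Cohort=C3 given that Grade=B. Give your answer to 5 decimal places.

0.24828

P(Grade=B) = 0.040 + 0.056 + 0.036 + 0.013 = 0.145.
P(Cohort=C3 | Grade=B) = 0.036/0.145 = 0.24828.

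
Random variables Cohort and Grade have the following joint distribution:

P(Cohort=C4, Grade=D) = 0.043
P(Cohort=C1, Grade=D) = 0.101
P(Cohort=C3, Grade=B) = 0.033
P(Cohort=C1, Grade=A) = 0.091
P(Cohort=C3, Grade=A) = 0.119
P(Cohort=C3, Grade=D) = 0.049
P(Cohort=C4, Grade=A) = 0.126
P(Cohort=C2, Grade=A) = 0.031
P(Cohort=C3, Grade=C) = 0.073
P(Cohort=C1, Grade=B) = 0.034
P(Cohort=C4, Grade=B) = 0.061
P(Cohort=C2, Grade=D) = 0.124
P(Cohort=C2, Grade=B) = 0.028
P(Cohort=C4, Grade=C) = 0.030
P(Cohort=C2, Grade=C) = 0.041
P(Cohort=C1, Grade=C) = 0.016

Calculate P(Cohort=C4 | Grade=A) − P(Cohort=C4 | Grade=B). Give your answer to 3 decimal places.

P(Grade=A) = 0.091 + 0.031 + 0.119 + 0.126 = 0.367; P(Cohort=C4 | Grade=A) = 0.126/0.367 = 0.3433.
P(Grade=B) = 0.034 + 0.028 + 0.033 + 0.061 = 0.156; P(Cohort=C4 | Grade=B) = 0.061/0.156 = 0.3910.
Difference = -0.048.

-0.048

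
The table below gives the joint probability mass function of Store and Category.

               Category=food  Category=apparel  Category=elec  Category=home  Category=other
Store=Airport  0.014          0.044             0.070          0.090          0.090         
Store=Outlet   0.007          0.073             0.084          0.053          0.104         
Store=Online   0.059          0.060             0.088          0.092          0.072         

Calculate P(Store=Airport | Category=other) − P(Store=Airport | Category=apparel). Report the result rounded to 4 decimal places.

P(Category=other) = 0.090 + 0.104 + 0.072 = 0.266; P(Store=Airport | Category=other) = 0.090/0.266 = 0.33835.
P(Category=apparel) = 0.044 + 0.073 + 0.060 = 0.177; P(Store=Airport | Category=apparel) = 0.044/0.177 = 0.24859.
Difference = 0.0898.

0.0898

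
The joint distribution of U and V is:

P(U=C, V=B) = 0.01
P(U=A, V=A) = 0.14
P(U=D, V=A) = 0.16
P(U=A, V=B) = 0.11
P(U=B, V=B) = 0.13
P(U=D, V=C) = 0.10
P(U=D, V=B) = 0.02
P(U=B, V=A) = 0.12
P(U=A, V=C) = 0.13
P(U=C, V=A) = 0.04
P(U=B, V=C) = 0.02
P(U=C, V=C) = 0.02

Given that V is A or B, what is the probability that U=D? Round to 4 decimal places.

0.2466

P(V=A) = 0.14 + 0.12 + 0.04 + 0.16 = 0.46.
P(V=B) = 0.11 + 0.13 + 0.01 + 0.02 = 0.27.
P(V ∈ {A, B}) = 0.46 + 0.27 = 0.73; P(U=D, V ∈ {A, B}) = 0.16 + 0.02 = 0.18.
P(U=D | V ∈ {A, B}) = 0.18/0.73 = 0.2466.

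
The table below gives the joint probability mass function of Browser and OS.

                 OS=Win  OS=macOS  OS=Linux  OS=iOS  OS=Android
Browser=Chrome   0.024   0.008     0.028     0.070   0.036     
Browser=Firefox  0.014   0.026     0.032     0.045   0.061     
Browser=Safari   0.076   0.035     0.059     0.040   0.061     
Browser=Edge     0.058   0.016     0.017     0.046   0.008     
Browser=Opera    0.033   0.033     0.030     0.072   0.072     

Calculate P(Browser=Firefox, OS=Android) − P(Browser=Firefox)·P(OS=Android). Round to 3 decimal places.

P(Browser=Firefox) = 0.014 + 0.026 + 0.032 + 0.045 + 0.061 = 0.178.
P(OS=Android) = 0.036 + 0.061 + 0.061 + 0.008 + 0.072 = 0.238.
P(Browser=Firefox, OS=Android) − P(Browser=Firefox)P(OS=Android) = 0.061 − 0.178×0.238 = 0.019.

0.019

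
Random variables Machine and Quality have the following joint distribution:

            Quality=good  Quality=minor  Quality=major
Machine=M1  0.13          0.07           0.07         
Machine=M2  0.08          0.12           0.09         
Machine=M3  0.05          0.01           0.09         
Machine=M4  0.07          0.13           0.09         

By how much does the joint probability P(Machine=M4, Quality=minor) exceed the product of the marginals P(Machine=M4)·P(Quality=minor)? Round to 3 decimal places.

P(Machine=M4) = 0.07 + 0.13 + 0.09 = 0.29.
P(Quality=minor) = 0.07 + 0.12 + 0.01 + 0.13 = 0.33.
P(Machine=M4, Quality=minor) − P(Machine=M4)P(Quality=minor) = 0.13 − 0.29×0.33 = 0.034.

0.034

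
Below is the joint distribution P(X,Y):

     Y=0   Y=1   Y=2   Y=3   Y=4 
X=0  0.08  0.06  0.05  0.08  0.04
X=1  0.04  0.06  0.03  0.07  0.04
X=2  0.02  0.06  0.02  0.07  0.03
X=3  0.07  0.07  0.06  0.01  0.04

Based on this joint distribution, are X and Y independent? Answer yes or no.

no

P(X=3) = 0.25 and P(Y=3) = 0.23, so their product is 0.0575, but P(X=3, Y=3) = 0.01. Since these differ, X and Y are not independent.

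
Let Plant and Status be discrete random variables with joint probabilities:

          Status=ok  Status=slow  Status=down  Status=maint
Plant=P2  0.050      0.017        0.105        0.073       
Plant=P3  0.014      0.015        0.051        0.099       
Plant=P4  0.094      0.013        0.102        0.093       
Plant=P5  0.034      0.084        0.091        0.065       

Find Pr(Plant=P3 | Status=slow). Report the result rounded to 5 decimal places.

P(Status=slow) = 0.017 + 0.015 + 0.013 + 0.084 = 0.129.
P(Plant=P3 | Status=slow) = 0.015/0.129 = 0.11628.

0.11628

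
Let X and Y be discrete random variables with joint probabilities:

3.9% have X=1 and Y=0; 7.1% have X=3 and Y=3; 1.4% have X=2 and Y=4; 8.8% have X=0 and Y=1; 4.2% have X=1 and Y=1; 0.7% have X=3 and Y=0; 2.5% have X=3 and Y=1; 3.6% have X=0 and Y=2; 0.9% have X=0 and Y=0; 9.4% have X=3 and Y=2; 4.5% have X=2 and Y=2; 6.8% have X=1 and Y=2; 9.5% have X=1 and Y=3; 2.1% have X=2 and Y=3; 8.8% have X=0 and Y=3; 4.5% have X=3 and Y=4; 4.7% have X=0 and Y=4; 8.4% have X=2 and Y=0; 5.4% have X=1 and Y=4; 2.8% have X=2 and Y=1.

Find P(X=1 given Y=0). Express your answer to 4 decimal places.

0.2806

P(Y=0) = 0.009 + 0.039 + 0.084 + 0.007 = 0.139.
P(X=1 | Y=0) = 0.039/0.139 = 0.2806.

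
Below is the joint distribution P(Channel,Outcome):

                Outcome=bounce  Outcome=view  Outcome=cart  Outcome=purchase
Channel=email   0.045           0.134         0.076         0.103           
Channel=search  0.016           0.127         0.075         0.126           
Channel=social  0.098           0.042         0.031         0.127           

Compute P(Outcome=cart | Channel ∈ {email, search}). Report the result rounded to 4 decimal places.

0.2151

P(Channel=email) = 0.045 + 0.134 + 0.076 + 0.103 = 0.358.
P(Channel=search) = 0.016 + 0.127 + 0.075 + 0.126 = 0.344.
P(Channel ∈ {email, search}) = 0.358 + 0.344 = 0.702; P(Outcome=cart, Channel ∈ {email, search}) = 0.076 + 0.075 = 0.151.
P(Outcome=cart | Channel ∈ {email, search}) = 0.151/0.702 = 0.2151.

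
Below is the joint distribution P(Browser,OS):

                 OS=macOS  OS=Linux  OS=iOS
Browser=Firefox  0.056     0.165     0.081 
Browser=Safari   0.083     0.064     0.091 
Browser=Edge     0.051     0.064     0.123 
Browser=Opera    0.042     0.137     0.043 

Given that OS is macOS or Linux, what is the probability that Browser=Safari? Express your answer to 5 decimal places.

P(OS=macOS) = 0.056 + 0.083 + 0.051 + 0.042 = 0.232.
P(OS=Linux) = 0.165 + 0.064 + 0.064 + 0.137 = 0.430.
P(OS ∈ {macOS, Linux}) = 0.232 + 0.430 = 0.662; P(Browser=Safari, OS ∈ {macOS, Linux}) = 0.083 + 0.064 = 0.147.
P(Browser=Safari | OS ∈ {macOS, Linux}) = 0.147/0.662 = 0.22205.

0.22205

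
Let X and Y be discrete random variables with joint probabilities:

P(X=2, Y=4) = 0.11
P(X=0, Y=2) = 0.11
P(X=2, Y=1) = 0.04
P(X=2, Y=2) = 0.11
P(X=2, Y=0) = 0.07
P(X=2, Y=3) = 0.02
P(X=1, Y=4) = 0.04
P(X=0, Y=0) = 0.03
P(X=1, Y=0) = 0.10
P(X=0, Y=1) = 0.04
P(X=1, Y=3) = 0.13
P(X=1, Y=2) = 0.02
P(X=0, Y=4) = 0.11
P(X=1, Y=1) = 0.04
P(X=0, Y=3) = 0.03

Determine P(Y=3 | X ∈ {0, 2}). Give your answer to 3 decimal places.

P(X=0) = 0.03 + 0.04 + 0.11 + 0.03 + 0.11 = 0.32.
P(X=2) = 0.07 + 0.04 + 0.11 + 0.02 + 0.11 = 0.35.
P(X ∈ {0, 2}) = 0.32 + 0.35 = 0.67; P(Y=3, X ∈ {0, 2}) = 0.03 + 0.02 = 0.05.
P(Y=3 | X ∈ {0, 2}) = 0.05/0.67 = 0.075.

0.075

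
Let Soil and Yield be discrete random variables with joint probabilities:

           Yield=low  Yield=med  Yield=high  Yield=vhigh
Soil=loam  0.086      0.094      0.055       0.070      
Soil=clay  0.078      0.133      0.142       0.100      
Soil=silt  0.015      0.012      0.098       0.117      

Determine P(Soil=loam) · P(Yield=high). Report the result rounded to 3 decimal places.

P(Soil=loam) = 0.086 + 0.094 + 0.055 + 0.070 = 0.305.
P(Yield=high) = 0.055 + 0.142 + 0.098 = 0.295.
Product: 0.305 × 0.295 = 0.090.

0.090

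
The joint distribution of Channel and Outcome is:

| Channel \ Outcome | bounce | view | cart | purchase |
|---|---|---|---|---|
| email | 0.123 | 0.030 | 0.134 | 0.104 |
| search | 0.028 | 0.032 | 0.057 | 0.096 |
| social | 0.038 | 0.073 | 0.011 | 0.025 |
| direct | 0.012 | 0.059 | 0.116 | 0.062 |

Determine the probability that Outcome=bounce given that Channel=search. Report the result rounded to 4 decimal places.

P(Channel=search) = 0.028 + 0.032 + 0.057 + 0.096 = 0.213.
P(Outcome=bounce | Channel=search) = 0.028/0.213 = 0.1315.

0.1315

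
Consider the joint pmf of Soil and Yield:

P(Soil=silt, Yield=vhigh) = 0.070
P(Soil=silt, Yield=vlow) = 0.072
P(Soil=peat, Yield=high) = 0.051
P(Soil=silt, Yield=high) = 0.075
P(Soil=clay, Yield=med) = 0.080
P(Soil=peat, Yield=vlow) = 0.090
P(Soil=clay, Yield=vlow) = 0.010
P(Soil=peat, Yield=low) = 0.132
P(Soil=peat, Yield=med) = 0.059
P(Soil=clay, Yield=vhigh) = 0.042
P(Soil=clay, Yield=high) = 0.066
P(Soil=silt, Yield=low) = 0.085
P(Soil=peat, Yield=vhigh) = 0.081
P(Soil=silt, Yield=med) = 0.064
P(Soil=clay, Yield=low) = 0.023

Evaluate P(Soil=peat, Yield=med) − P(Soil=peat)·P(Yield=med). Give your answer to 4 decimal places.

P(Soil=peat) = 0.090 + 0.132 + 0.059 + 0.051 + 0.081 = 0.413.
P(Yield=med) = 0.080 + 0.064 + 0.059 = 0.203.
P(Soil=peat, Yield=med) − P(Soil=peat)P(Yield=med) = 0.059 − 0.413×0.203 = -0.0248.

-0.0248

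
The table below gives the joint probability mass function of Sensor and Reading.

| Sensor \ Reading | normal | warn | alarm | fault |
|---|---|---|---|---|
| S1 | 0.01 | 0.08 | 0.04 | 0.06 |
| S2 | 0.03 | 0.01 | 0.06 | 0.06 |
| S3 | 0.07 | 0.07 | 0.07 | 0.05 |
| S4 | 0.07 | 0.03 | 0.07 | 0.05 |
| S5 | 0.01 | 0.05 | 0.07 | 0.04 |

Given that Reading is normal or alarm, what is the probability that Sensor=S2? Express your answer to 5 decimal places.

P(Reading=normal) = 0.01 + 0.03 + 0.07 + 0.07 + 0.01 = 0.19.
P(Reading=alarm) = 0.04 + 0.06 + 0.07 + 0.07 + 0.07 = 0.31.
P(Reading ∈ {normal, alarm}) = 0.19 + 0.31 = 0.50; P(Sensor=S2, Reading ∈ {normal, alarm}) = 0.03 + 0.06 = 0.09.
P(Sensor=S2 | Reading ∈ {normal, alarm}) = 0.09/0.50 = 0.18000.

0.18000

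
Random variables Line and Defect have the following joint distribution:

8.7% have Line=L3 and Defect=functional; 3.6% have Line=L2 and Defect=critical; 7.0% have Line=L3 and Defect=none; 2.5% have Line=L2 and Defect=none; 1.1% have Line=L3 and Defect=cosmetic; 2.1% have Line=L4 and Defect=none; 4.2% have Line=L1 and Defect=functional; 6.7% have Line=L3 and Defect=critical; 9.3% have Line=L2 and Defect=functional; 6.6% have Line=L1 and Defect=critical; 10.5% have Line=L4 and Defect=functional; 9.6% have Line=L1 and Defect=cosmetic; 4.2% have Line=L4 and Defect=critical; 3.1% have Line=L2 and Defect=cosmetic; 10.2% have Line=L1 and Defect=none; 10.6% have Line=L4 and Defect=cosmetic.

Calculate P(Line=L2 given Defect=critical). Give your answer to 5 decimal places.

0.17062

P(Defect=critical) = 0.066 + 0.036 + 0.067 + 0.042 = 0.211.
P(Line=L2 | Defect=critical) = 0.036/0.211 = 0.17062.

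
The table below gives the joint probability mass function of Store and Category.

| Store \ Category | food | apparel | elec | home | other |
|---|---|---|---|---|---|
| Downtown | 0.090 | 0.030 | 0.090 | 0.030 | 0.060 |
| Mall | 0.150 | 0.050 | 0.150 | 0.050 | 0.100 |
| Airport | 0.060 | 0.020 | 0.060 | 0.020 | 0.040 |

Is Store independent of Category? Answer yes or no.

yes

Every cell satisfies P(Store,Category) = P(Store)·P(Category). For instance P(Store=Mall) = 0.500, P(Category=home) = 0.100, and 0.500×0.100 = 0.050 matches the joint entry. So Store and Category are independent.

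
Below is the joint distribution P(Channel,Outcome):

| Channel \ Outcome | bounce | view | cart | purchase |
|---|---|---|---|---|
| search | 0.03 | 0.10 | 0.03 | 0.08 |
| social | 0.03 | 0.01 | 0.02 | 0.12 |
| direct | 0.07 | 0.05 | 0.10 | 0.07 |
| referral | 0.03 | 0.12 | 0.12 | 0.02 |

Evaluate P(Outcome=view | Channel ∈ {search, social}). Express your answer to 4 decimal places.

P(Channel=search) = 0.03 + 0.10 + 0.03 + 0.08 = 0.24.
P(Channel=social) = 0.03 + 0.01 + 0.02 + 0.12 = 0.18.
P(Channel ∈ {search, social}) = 0.24 + 0.18 = 0.42; P(Outcome=view, Channel ∈ {search, social}) = 0.10 + 0.01 = 0.11.
P(Outcome=view | Channel ∈ {search, social}) = 0.11/0.42 = 0.2619.

0.2619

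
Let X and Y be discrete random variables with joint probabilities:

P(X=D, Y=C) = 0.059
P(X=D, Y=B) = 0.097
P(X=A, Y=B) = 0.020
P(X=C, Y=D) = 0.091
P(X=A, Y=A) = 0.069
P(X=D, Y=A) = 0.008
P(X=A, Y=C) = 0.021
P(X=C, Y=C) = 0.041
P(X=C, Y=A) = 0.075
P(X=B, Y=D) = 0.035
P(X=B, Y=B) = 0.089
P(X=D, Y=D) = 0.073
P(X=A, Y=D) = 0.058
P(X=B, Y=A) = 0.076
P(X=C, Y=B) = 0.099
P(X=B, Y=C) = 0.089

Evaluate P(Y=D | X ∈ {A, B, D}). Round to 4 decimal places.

P(X=A) = 0.069 + 0.020 + 0.021 + 0.058 = 0.168.
P(X=B) = 0.076 + 0.089 + 0.089 + 0.035 = 0.289.
P(X=D) = 0.008 + 0.097 + 0.059 + 0.073 = 0.237.
P(X ∈ {A, B, D}) = 0.168 + 0.289 + 0.237 = 0.694; P(Y=D, X ∈ {A, B, D}) = 0.058 + 0.035 + 0.073 = 0.166.
P(Y=D | X ∈ {A, B, D}) = 0.166/0.694 = 0.2392.

0.2392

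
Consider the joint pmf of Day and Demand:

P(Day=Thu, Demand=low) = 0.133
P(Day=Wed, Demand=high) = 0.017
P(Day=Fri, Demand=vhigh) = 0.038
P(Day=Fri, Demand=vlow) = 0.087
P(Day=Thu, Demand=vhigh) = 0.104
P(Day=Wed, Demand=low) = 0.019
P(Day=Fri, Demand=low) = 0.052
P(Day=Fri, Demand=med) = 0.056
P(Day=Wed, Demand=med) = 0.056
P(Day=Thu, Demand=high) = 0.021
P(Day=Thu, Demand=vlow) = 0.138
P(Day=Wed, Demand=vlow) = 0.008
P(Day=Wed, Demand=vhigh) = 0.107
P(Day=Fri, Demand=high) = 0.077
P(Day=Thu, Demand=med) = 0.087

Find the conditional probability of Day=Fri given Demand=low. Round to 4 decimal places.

P(Demand=low) = 0.019 + 0.133 + 0.052 = 0.204.
P(Day=Fri | Demand=low) = 0.052/0.204 = 0.2549.

0.2549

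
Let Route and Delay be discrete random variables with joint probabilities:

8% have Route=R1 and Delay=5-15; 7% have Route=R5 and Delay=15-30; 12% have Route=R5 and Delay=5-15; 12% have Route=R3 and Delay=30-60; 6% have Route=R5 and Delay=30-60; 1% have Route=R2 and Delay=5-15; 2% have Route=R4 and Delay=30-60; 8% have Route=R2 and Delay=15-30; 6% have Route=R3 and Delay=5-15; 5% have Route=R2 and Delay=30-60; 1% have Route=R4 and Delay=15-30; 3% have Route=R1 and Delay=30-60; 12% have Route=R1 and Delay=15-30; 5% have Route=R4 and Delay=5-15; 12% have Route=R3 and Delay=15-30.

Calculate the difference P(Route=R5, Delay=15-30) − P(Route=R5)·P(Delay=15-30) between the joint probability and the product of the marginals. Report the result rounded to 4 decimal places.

-0.0300

P(Route=R5) = 0.12 + 0.07 + 0.06 = 0.25.
P(Delay=15-30) = 0.12 + 0.08 + 0.12 + 0.01 + 0.07 = 0.40.
P(Route=R5, Delay=15-30) − P(Route=R5)P(Delay=15-30) = 0.07 − 0.25×0.40 = -0.0300.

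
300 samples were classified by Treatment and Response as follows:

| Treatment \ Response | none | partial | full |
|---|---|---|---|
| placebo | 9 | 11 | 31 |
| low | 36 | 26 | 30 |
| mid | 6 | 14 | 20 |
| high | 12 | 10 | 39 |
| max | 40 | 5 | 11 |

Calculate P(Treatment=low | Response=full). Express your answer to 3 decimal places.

0.229

Total with Response=full: 31 + 30 + 20 + 39 + 11 = 131.
P(Treatment=low | Response=full) = 30/131 = 0.229.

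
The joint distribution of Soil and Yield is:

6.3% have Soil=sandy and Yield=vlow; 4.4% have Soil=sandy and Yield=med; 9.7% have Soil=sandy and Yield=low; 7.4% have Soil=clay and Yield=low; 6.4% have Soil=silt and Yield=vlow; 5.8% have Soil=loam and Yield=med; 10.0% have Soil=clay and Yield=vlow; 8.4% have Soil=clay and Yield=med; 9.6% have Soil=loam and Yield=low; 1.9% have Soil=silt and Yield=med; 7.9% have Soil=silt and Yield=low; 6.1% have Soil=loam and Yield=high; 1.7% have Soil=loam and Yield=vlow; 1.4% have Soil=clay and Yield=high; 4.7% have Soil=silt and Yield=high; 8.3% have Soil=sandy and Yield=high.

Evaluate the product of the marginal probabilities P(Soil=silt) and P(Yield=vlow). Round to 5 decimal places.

P(Soil=silt) = 0.064 + 0.079 + 0.019 + 0.047 = 0.209.
P(Yield=vlow) = 0.063 + 0.017 + 0.100 + 0.064 = 0.244.
Product: 0.209 × 0.244 = 0.05100.

0.05100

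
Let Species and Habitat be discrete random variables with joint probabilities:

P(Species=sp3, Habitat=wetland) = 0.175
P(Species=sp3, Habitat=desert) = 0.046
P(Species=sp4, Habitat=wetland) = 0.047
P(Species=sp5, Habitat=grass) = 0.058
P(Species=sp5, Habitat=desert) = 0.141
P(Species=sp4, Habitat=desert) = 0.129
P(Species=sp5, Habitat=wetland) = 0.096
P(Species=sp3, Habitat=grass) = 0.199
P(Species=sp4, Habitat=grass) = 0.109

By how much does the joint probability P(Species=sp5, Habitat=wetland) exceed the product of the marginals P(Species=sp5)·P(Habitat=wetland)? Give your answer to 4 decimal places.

0.0022

P(Species=sp5) = 0.058 + 0.096 + 0.141 = 0.295.
P(Habitat=wetland) = 0.175 + 0.047 + 0.096 = 0.318.
P(Species=sp5, Habitat=wetland) − P(Species=sp5)P(Habitat=wetland) = 0.096 − 0.295×0.318 = 0.0022.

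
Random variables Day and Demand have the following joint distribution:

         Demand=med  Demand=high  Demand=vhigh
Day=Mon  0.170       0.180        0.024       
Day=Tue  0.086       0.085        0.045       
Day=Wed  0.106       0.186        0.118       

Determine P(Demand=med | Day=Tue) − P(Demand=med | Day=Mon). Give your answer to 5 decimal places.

P(Day=Tue) = 0.086 + 0.085 + 0.045 = 0.216; P(Demand=med | Day=Tue) = 0.086/0.216 = 0.398148.
P(Day=Mon) = 0.170 + 0.180 + 0.024 = 0.374; P(Demand=med | Day=Mon) = 0.170/0.374 = 0.454545.
Difference = -0.05640.

-0.05640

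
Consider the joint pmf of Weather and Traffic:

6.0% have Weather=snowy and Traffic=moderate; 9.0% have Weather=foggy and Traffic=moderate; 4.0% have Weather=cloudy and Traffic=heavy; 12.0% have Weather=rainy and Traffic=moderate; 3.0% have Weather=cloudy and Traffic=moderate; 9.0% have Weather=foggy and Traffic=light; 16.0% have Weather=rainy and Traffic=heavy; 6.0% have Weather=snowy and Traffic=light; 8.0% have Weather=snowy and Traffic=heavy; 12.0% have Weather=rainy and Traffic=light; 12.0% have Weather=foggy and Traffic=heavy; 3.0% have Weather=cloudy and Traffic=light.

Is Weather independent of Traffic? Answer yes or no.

Every cell satisfies P(Weather,Traffic) = P(Weather)·P(Traffic). For instance P(Weather=foggy) = 0.300, P(Traffic=heavy) = 0.400, and 0.300×0.400 = 0.120 matches the joint entry. So Weather and Traffic are independent.

yes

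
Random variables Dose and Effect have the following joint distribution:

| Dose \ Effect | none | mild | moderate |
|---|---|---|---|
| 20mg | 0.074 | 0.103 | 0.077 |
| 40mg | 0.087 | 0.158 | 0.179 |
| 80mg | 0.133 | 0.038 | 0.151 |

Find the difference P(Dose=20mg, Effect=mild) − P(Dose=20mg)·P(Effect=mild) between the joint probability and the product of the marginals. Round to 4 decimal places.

0.0271

P(Dose=20mg) = 0.074 + 0.103 + 0.077 = 0.254.
P(Effect=mild) = 0.103 + 0.158 + 0.038 = 0.299.
P(Dose=20mg, Effect=mild) − P(Dose=20mg)P(Effect=mild) = 0.103 − 0.254×0.299 = 0.0271.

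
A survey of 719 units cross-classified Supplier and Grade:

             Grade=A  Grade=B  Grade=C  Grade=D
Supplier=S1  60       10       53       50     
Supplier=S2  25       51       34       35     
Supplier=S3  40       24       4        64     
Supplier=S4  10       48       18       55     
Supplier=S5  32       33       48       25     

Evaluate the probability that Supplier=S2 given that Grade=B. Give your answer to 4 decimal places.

Total with Grade=B: 10 + 51 + 24 + 48 + 33 = 166.
P(Supplier=S2 | Grade=B) = 51/166 = 0.3072.

0.3072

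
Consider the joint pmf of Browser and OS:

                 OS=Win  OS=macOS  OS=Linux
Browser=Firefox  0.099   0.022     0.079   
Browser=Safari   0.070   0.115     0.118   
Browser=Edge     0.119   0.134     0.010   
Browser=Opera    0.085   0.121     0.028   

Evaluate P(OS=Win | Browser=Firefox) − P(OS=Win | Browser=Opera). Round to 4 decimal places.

P(Browser=Firefox) = 0.099 + 0.022 + 0.079 = 0.200; P(OS=Win | Browser=Firefox) = 0.099/0.200 = 0.49500.
P(Browser=Opera) = 0.085 + 0.121 + 0.028 = 0.234; P(OS=Win | Browser=Opera) = 0.085/0.234 = 0.36325.
Difference = 0.1318.

0.1318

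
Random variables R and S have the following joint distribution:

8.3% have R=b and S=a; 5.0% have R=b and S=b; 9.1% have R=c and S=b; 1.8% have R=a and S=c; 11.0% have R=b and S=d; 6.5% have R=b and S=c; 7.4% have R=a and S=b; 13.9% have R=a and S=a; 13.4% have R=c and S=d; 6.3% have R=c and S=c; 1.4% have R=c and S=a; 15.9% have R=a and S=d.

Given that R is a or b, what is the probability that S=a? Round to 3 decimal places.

0.318

P(R=a) = 0.139 + 0.074 + 0.018 + 0.159 = 0.390.
P(R=b) = 0.083 + 0.050 + 0.065 + 0.110 = 0.308.
P(R ∈ {a, b}) = 0.390 + 0.308 = 0.698; P(S=a, R ∈ {a, b}) = 0.139 + 0.083 = 0.222.
P(S=a | R ∈ {a, b}) = 0.222/0.698 = 0.318.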